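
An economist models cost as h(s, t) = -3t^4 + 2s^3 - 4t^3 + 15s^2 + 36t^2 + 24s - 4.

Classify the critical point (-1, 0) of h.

local minimum

The mixed partial ∂²h/∂s∂t is 0, so the Hessian at any point is diag(h_ss, h_tt) = diag(6(2s + 5), 12(-3t^2 - 2t + 6)).
At (-1, 0): H = diag(18, 72).
Both eigenvalues are positive, so H is positive definite: a local minimum.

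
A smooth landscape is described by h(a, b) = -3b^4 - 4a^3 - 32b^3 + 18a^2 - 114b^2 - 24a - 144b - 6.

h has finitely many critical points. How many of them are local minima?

1

h separates as a function of a plus a function of b, so ∇h=0 decouples.
∂h/∂a = -12(a - 2)(a - 1) = 0 at a ∈ {1, 2}; ∂h/∂b = -12(b + 1)(b + 3)(b + 4) = 0 at b ∈ {-4, -3, -1}.
The Hessian is diagonal: diag(h_aa, h_bb). Second derivatives: h_aa(1)=12, h_aa(2)=-12; h_bb(-4)=-36, h_bb(-3)=24, h_bb(-1)=-72.
Local minima occur where both diagonal entries positive: (1, -3). Count: 1.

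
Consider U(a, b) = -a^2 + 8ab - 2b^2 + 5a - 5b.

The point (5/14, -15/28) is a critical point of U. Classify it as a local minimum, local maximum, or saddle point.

The Hessian of U is constant: H = [[-2, 8], [8, -4]].
det(H) = (-2)·(-4) − 8² = -56.
Since det(H) < 0, H is indefinite and the critical point is a saddle point.

saddle point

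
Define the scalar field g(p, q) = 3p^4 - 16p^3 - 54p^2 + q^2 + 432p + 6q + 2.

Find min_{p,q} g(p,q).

g(p,q) separates as A(p) + B(q) + 2, so its minimum is min A + min B + 2.
A'(p) = 12(p - 4)(p - 3)(p + 3) vanishes at p ∈ {-3, 3, 4}; B'(q) = 2q + 6 vanishes at q ∈ {-3}.
Local minima of A (where A''>0): A(-3)=-1107, A(4)=608. Local minima of B: B(-3)=-9.
So the global minimum of g is A(-3) + B(-3) + 2 = -1107 − 9 + 2 = -1114, attained at (-3, -3).

-1114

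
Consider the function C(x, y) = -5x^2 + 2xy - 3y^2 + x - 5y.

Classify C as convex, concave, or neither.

C is quadratic, so its Hessian is the constant matrix H = [[-10, 2], [2, -6]].
det(H) = 56, tr(H) = -16.
det(H) > 0 and tr(H) < 0, so H is negative definite everywhere: concave.

concave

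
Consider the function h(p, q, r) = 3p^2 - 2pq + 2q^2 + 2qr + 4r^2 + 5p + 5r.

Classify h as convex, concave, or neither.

convex

h is quadratic, so its Hessian is the constant matrix H = [[6, -2, 0], [-2, 4, 2], [0, 2, 8]].
Leading principal minors: 6, 20, 136.
All positive ⇒ H ≻ 0 ⇒ convex.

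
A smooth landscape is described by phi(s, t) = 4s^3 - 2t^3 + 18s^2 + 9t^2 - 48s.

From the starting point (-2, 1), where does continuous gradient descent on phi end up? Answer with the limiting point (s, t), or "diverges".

(1, 0)

phi is separable, so gradient descent decouples: s follows -∂phi/∂s, t follows -∂phi/∂t.
∂phi/∂s = 12(s - 1)(s + 4); at s=-2 this is -72, so s increases.
∂phi/∂t = -6t(t - 3); at t=1 this is 12, so t decreases.
s converges to its nearest critical value 1 (a local min of the s-part); t converges to 0. The iterate converges to (1, 0).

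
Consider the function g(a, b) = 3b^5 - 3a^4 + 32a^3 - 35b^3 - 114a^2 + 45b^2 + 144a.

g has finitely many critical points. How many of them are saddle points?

g separates as a function of a plus a function of b, so ∇g=0 decouples.
∂g/∂a = -12(a - 4)(a - 3)(a - 1) = 0 at a ∈ {1, 3, 4}; ∂g/∂b = 15b(b - 2)(b - 1)(b + 3) = 0 at b ∈ {-3, 0, 1, 2}.
The Hessian is diagonal: diag(g_aa, g_bb). Second derivatives: g_aa(1)=-72, g_aa(3)=24, g_aa(4)=-36; g_bb(-3)=-900, g_bb(0)=90, g_bb(1)=-60, g_bb(2)=150.
Saddle points occur where the two diagonal entries have opposite signs: (1, 0), (1, 2), (3, -3), (3, 1), (4, 0), (4, 2). Count: 6.

6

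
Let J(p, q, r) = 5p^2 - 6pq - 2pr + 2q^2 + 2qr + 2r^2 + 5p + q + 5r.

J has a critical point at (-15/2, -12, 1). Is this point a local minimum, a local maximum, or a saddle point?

The Hessian is constant: H = [[10, -6, -2], [-6, 4, 2], [-2, 2, 4]].
Leading principal minors: Δ₁ = 10, Δ₂ = 4, Δ₃ = 8.
All leading minors are positive, so H is positive definite: a local minimum.

local minimum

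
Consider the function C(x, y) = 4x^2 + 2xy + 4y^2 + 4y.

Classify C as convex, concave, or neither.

C is quadratic, so its Hessian is the constant matrix H = [[8, 2], [2, 8]].
det(H) = 60, tr(H) = 16.
det(H) > 0 and tr(H) > 0, so H is positive definite everywhere: convex.

convex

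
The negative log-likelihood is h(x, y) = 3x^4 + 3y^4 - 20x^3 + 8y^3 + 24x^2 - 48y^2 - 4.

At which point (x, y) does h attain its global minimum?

h(x,y) separates as P(x) + Q(y) − 4, so its minimum is min P + min Q − 4.
P'(x) = 12x(x - 4)(x - 1) vanishes at x ∈ {0, 1, 4}; Q'(y) = 12y(y - 2)(y + 4) vanishes at y ∈ {-4, 0, 2}.
Local minima of P (where P''>0): P(0)=0, P(4)=-128. Local minima of Q: Q(-4)=-512, Q(2)=-80.
So the global minimum of h is P(4) + Q(-4) − 4 = -128 − 512 − 4 = -644, attained at (4, -4).

(4, -4)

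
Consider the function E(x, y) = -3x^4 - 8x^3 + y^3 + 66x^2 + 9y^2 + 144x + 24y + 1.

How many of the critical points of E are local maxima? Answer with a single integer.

2

E separates as a function of x plus a function of y, so ∇E=0 decouples.
∂E/∂x = -12(x - 3)(x + 1)(x + 4) = 0 at x ∈ {-4, -1, 3}; ∂E/∂y = 3(y + 2)(y + 4) = 0 at y ∈ {-4, -2}.
The Hessian is diagonal: diag(E_xx, E_yy). Second derivatives: E_xx(-4)=-252, E_xx(-1)=144, E_xx(3)=-336; E_yy(-4)=-6, E_yy(-2)=6.
Local maxima occur where both diagonal entries negative: (-4, -4), (3, -4). Count: 2.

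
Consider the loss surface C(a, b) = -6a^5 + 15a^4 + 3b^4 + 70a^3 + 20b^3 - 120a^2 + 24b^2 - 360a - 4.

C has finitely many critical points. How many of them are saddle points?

6

C separates as a function of a plus a function of b, so ∇C=0 decouples.
∂C/∂a = -30(a - 3)(a - 2)(a + 1)(a + 2) = 0 at a ∈ {-2, -1, 2, 3}; ∂C/∂b = 12b(b + 1)(b + 4) = 0 at b ∈ {-4, -1, 0}.
The Hessian is diagonal: diag(C_aa, C_bb). Second derivatives: C_aa(-2)=600, C_aa(-1)=-360, C_aa(2)=360, C_aa(3)=-600; C_bb(-4)=144, C_bb(-1)=-36, C_bb(0)=48.
Saddle points occur where the two diagonal entries have opposite signs: (-2, -1), (-1, -4), (-1, 0), (2, -1), (3, -4), (3, 0). Count: 6.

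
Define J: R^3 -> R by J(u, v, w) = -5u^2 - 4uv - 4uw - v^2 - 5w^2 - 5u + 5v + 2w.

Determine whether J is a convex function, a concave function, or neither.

J is quadratic, so its Hessian is the constant matrix H = [[-10, -4, -4], [-4, -2, 0], [-4, 0, -10]].
Leading principal minors: -10, 4, -8.
Signs alternate −, +, − ⇒ H ≺ 0 ⇒ concave.

concave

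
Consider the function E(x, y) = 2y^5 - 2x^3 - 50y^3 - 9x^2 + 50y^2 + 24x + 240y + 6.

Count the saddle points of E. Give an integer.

4

E separates as a function of x plus a function of y, so ∇E=0 decouples.
∂E/∂x = -6(x - 1)(x + 4) = 0 at x ∈ {-4, 1}; ∂E/∂y = 10(y - 3)(y - 2)(y + 1)(y + 4) = 0 at y ∈ {-4, -1, 2, 3}.
The Hessian is diagonal: diag(E_xx, E_yy). Second derivatives: E_xx(-4)=30, E_xx(1)=-30; E_yy(-4)=-1260, E_yy(-1)=360, E_yy(2)=-180, E_yy(3)=280.
Saddle points occur where the two diagonal entries have opposite signs: (-4, -4), (-4, 2), (1, -1), (1, 3). Count: 4.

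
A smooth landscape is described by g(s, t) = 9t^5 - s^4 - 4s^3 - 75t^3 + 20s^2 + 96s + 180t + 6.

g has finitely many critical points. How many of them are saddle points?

6

g separates as a function of s plus a function of t, so ∇g=0 decouples.
∂g/∂s = -4(s - 3)(s + 2)(s + 4) = 0 at s ∈ {-4, -2, 3}; ∂g/∂t = 45(t - 2)(t - 1)(t + 1)(t + 2) = 0 at t ∈ {-2, -1, 1, 2}.
The Hessian is diagonal: diag(g_ss, g_tt). Second derivatives: g_ss(-4)=-56, g_ss(-2)=40, g_ss(3)=-140; g_tt(-2)=-540, g_tt(-1)=270, g_tt(1)=-270, g_tt(2)=540.
Saddle points occur where the two diagonal entries have opposite signs: (-4, -1), (-4, 2), (-2, -2), (-2, 1), (3, -1), (3, 2). Count: 6.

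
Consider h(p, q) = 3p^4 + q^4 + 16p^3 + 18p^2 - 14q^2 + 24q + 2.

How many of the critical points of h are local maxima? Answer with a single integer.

1

h separates as a function of p plus a function of q, so ∇h=0 decouples.
∂h/∂p = 12p(p + 1)(p + 3) = 0 at p ∈ {-3, -1, 0}; ∂h/∂q = 4(q - 2)(q - 1)(q + 3) = 0 at q ∈ {-3, 1, 2}.
The Hessian is diagonal: diag(h_pp, h_qq). Second derivatives: h_pp(-3)=72, h_pp(-1)=-24, h_pp(0)=36; h_qq(-3)=80, h_qq(1)=-16, h_qq(2)=20.
Local maxima occur where both diagonal entries negative: (-1, 1). Count: 1.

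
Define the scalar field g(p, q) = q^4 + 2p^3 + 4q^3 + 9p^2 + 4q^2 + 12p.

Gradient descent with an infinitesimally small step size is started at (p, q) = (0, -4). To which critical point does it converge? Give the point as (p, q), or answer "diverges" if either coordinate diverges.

(-1, -2)

g is separable, so gradient descent decouples: p follows -∂g/∂p, q follows -∂g/∂q.
∂g/∂p = 6(p + 1)(p + 2); at p=0 this is 12, so p decreases.
∂g/∂q = 4q(q + 1)(q + 2); at q=-4 this is -96, so q increases.
p converges to its nearest critical value -1 (a local min of the p-part); q converges to -2. The iterate converges to (-1, -2).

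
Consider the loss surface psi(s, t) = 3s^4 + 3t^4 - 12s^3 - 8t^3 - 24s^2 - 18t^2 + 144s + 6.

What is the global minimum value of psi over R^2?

psi(s,t) separates as P(s) + Q(t) + 6, so its minimum is min P + min Q + 6.
P'(s) = 12(s - 3)(s - 2)(s + 2) vanishes at s ∈ {-2, 2, 3}; Q'(t) = 12t(t - 3)(t + 1) vanishes at t ∈ {-1, 0, 3}.
Local minima of P (where P''>0): P(-2)=-240, P(3)=135. Local minima of Q: Q(-1)=-7, Q(3)=-135.
So the global minimum of psi is P(-2) + Q(3) + 6 = -240 − 135 + 6 = -369, attained at (-2, 3).

-369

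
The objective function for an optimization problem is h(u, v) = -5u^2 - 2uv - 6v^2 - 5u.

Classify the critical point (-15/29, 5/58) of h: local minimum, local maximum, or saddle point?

local maximum

The Hessian of h is constant: H = [[-10, -2], [-2, -12]].
det(H) = (-10)·(-12) − (-2)² = 116.
det(H) > 0 and tr(H) = -22 < 0, so H is negative definite and the point is a local maximum.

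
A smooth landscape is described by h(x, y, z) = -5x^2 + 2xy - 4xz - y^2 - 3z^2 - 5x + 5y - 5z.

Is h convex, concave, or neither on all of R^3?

h is quadratic, so its Hessian is the constant matrix H = [[-10, 2, -4], [2, -2, 0], [-4, 0, -6]].
Leading principal minors: -10, 16, -64.
Signs alternate −, +, − ⇒ H ≺ 0 ⇒ concave.

concave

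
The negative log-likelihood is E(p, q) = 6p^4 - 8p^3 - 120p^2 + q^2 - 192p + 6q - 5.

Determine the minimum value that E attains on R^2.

-1678

E(p,q) separates as A(p) + B(q) − 5, so its minimum is min A + min B − 5.
A'(p) = 24(p - 4)(p + 1)(p + 2) vanishes at p ∈ {-2, -1, 4}; B'(q) = 2q + 6 vanishes at q ∈ {-3}.
Local minima of A (where A''>0): A(-2)=64, A(4)=-1664. Local minima of B: B(-3)=-9.
So the global minimum of E is A(4) + B(-3) − 5 = -1664 − 9 − 5 = -1678, attained at (4, -3).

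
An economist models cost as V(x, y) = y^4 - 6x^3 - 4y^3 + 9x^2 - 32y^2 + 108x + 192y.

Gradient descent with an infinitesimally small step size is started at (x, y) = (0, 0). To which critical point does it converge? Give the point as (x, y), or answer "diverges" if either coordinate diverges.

V is separable, so gradient descent decouples: x follows -∂V/∂x, y follows -∂V/∂y.
∂V/∂x = -18(x - 3)(x + 2); at x=0 this is 108, so x decreases.
∂V/∂y = 4(y - 4)(y - 3)(y + 4); at y=0 this is 192, so y decreases.
x converges to its nearest critical value -2 (a local min of the x-part); y converges to -4. The iterate converges to (-2, -4).

(-2, -4)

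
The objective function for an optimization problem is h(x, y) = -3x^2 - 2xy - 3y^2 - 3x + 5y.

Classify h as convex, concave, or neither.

concave

h is quadratic, so its Hessian is the constant matrix H = [[-6, -2], [-2, -6]].
det(H) = 32, tr(H) = -12.
det(H) > 0 and tr(H) < 0, so H is negative definite everywhere: concave.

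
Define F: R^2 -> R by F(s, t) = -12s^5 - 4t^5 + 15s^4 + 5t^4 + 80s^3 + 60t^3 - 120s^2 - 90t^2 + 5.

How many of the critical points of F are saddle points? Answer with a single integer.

8

F separates as a function of s plus a function of t, so ∇F=0 decouples.
∂F/∂s = -60s(s - 2)(s - 1)(s + 2) = 0 at s ∈ {-2, 0, 1, 2}; ∂F/∂t = -20t(t - 3)(t - 1)(t + 3) = 0 at t ∈ {-3, 0, 1, 3}.
The Hessian is diagonal: diag(F_ss, F_tt). Second derivatives: F_ss(-2)=1440, F_ss(0)=-240, F_ss(1)=180, F_ss(2)=-480; F_tt(-3)=1440, F_tt(0)=-180, F_tt(1)=160, F_tt(3)=-720.
Saddle points occur where the two diagonal entries have opposite signs: (-2, 0), (-2, 3), (0, -3), (0, 1), (1, 0), (1, 3), (2, -3), (2, 1). Count: 8.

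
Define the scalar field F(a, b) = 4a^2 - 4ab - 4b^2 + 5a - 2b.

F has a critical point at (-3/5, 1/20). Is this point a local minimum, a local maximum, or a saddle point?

saddle point

The Hessian of F is constant: H = [[8, -4], [-4, -8]].
det(H) = 8·(-8) − (-4)² = -80.
Since det(H) < 0, H is indefinite and the critical point is a saddle point.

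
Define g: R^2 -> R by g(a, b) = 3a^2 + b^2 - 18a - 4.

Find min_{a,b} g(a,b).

-31

g(a,b) separates as P(a) + Q(b) − 4, so its minimum is min P + min Q − 4.
P'(a) = 6a - 18 vanishes at a ∈ {3}; Q'(b) = 2b vanishes at b ∈ {0}.
Local minima of P (where P''>0): P(3)=-27. Local minima of Q: Q(0)=0.
So the global minimum of g is P(3) + Q(0) − 4 = -27 + 0 − 4 = -31, attained at (3, 0).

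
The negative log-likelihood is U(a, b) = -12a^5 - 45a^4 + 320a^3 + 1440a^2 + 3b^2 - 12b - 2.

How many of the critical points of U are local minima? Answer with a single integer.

U separates as a function of a plus a function of b, so ∇U=0 decouples.
∂U/∂a = -60a(a - 4)(a + 3)(a + 4) = 0 at a ∈ {-4, -3, 0, 4}; ∂U/∂b = 6(b - 2) = 0 at b ∈ {2}.
The Hessian is diagonal: diag(U_aa, U_bb). Second derivatives: U_aa(-4)=1920, U_aa(-3)=-1260, U_aa(0)=2880, U_aa(4)=-13440; U_bb(2)=6.
Local minima occur where both diagonal entries positive: (-4, 2), (0, 2). Count: 2.

2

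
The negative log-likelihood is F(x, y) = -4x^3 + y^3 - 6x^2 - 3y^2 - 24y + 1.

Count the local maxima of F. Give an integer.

F separates as a function of x plus a function of y, so ∇F=0 decouples.
∂F/∂x = -12x(x + 1) = 0 at x ∈ {-1, 0}; ∂F/∂y = 3(y - 4)(y + 2) = 0 at y ∈ {-2, 4}.
The Hessian is diagonal: diag(F_xx, F_yy). Second derivatives: F_xx(-1)=12, F_xx(0)=-12; F_yy(-2)=-18, F_yy(4)=18.
Local maxima occur where both diagonal entries negative: (0, -2). Count: 1.

1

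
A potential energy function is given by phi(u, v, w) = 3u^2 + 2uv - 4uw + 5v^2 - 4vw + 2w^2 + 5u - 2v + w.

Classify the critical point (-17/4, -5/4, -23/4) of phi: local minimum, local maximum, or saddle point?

The Hessian is constant: H = [[6, 2, -4], [2, 10, -4], [-4, -4, 4]].
Leading principal minors: Δ₁ = 6, Δ₂ = 56, Δ₃ = 32.
All leading minors are positive, so H is positive definite: a local minimum.

local minimum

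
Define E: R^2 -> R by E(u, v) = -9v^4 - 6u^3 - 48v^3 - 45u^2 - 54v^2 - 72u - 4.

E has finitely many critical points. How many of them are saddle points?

3

E separates as a function of u plus a function of v, so ∇E=0 decouples.
∂E/∂u = -18(u + 1)(u + 4) = 0 at u ∈ {-4, -1}; ∂E/∂v = -36v(v + 1)(v + 3) = 0 at v ∈ {-3, -1, 0}.
The Hessian is diagonal: diag(E_uu, E_vv). Second derivatives: E_uu(-4)=54, E_uu(-1)=-54; E_vv(-3)=-216, E_vv(-1)=72, E_vv(0)=-108.
Saddle points occur where the two diagonal entries have opposite signs: (-4, -3), (-4, 0), (-1, -1). Count: 3.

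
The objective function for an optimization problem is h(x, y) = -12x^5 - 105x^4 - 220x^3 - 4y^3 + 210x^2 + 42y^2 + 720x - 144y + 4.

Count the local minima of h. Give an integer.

h separates as a function of x plus a function of y, so ∇h=0 decouples.
∂h/∂x = -60(x - 1)(x + 1)(x + 3)(x + 4) = 0 at x ∈ {-4, -3, -1, 1}; ∂h/∂y = -12(y - 4)(y - 3) = 0 at y ∈ {3, 4}.
The Hessian is diagonal: diag(h_xx, h_yy). Second derivatives: h_xx(-4)=900, h_xx(-3)=-480, h_xx(-1)=720, h_xx(1)=-2400; h_yy(3)=12, h_yy(4)=-12.
Local minima occur where both diagonal entries positive: (-4, 3), (-1, 3). Count: 2.

2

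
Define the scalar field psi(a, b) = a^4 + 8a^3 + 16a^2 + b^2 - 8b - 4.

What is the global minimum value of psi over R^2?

-20

psi(a,b) separates as P(a) + Q(b) − 4, so its minimum is min P + min Q − 4.
P'(a) = 4a(a + 2)(a + 4) vanishes at a ∈ {-4, -2, 0}; Q'(b) = 2b - 8 vanishes at b ∈ {4}.
Local minima of P (where P''>0): P(-4)=0, P(0)=0. Local minima of Q: Q(4)=-16.
So the global minimum of psi is P(-4) + Q(4) − 4 = 0 − 16 − 4 = -20, attained at (-4, 4).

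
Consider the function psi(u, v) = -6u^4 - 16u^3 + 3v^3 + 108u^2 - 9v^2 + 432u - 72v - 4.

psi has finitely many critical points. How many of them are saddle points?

psi separates as a function of u plus a function of v, so ∇psi=0 decouples.
∂psi/∂u = -24(u - 3)(u + 2)(u + 3) = 0 at u ∈ {-3, -2, 3}; ∂psi/∂v = 9(v - 4)(v + 2) = 0 at v ∈ {-2, 4}.
The Hessian is diagonal: diag(psi_uu, psi_vv). Second derivatives: psi_uu(-3)=-144, psi_uu(-2)=120, psi_uu(3)=-720; psi_vv(-2)=-54, psi_vv(4)=54.
Saddle points occur where the two diagonal entries have opposite signs: (-3, 4), (-2, -2), (3, 4). Count: 3.

3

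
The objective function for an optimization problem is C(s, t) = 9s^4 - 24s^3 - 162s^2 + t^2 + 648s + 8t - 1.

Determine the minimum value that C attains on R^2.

-2042

C(s,t) separates as P(s) + Q(t) − 1, so its minimum is min P + min Q − 1.
P'(s) = 36(s - 3)(s - 2)(s + 3) vanishes at s ∈ {-3, 2, 3}; Q'(t) = 2(t + 4) vanishes at t ∈ {-4}.
Local minima of P (where P''>0): P(-3)=-2025, P(3)=567. Local minima of Q: Q(-4)=-16.
So the global minimum of C is P(-3) + Q(-4) − 1 = -2025 − 16 − 1 = -2042, attained at (-3, -4).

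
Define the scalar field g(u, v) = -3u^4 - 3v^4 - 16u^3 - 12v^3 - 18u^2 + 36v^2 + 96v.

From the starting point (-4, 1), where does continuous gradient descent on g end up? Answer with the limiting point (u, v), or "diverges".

diverges

g is separable, so gradient descent decouples: u follows -∂g/∂u, v follows -∂g/∂v.
∂g/∂u = -12u(u + 1)(u + 3); at u=-4 this is 144, so u decreases.
∂g/∂v = -12(v - 2)(v + 1)(v + 4); at v=1 this is 120, so v decreases.
The u-coordinate has no critical point in that direction and runs off to infinity.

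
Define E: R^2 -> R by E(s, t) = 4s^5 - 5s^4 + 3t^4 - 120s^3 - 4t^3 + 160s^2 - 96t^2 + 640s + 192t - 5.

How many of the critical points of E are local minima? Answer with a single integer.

E separates as a function of s plus a function of t, so ∇E=0 decouples.
∂E/∂s = 20(s - 4)(s - 2)(s + 1)(s + 4) = 0 at s ∈ {-4, -1, 2, 4}; ∂E/∂t = 12(t - 4)(t - 1)(t + 4) = 0 at t ∈ {-4, 1, 4}.
The Hessian is diagonal: diag(E_ss, E_tt). Second derivatives: E_ss(-4)=-2880, E_ss(-1)=900, E_ss(2)=-720, E_ss(4)=1600; E_tt(-4)=480, E_tt(1)=-180, E_tt(4)=288.
Local minima occur where both diagonal entries positive: (-1, -4), (-1, 4), (4, -4), (4, 4). Count: 4.

4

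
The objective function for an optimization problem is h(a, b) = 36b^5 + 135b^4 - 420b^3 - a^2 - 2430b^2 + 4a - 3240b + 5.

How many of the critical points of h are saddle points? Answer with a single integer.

h separates as a function of a plus a function of b, so ∇h=0 decouples.
∂h/∂a = -2(a - 2) = 0 at a ∈ {2}; ∂h/∂b = 180(b - 3)(b + 1)(b + 2)(b + 3) = 0 at b ∈ {-3, -2, -1, 3}.
The Hessian is diagonal: diag(h_aa, h_bb). Second derivatives: h_aa(2)=-2; h_bb(-3)=-2160, h_bb(-2)=900, h_bb(-1)=-1440, h_bb(3)=21600.
Saddle points occur where the two diagonal entries have opposite signs: (2, -2), (2, 3). Count: 2.

2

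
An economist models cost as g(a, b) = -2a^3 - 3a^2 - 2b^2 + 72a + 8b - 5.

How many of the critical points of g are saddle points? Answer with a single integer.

1

g separates as a function of a plus a function of b, so ∇g=0 decouples.
∂g/∂a = -6(a - 3)(a + 4) = 0 at a ∈ {-4, 3}; ∂g/∂b = -4(b - 2) = 0 at b ∈ {2}.
The Hessian is diagonal: diag(g_aa, g_bb). Second derivatives: g_aa(-4)=42, g_aa(3)=-42; g_bb(2)=-4.
Saddle points occur where the two diagonal entries have opposite signs: (-4, 2). Count: 1.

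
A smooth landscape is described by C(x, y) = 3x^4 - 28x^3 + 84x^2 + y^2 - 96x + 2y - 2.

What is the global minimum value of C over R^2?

C(x,y) separates as P(x) + Q(y) − 2, so its minimum is min P + min Q − 2.
P'(x) = 12(x - 4)(x - 2)(x - 1) vanishes at x ∈ {1, 2, 4}; Q'(y) = 2y + 2 vanishes at y ∈ {-1}.
Local minima of P (where P''>0): P(1)=-37, P(4)=-64. Local minima of Q: Q(-1)=-1.
So the global minimum of C is P(4) + Q(-1) − 2 = -64 − 1 − 2 = -67, attained at (4, -1).

-67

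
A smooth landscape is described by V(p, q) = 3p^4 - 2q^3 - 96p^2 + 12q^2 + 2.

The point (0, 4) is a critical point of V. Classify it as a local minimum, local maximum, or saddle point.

local maximum

The mixed partial ∂²V/∂p∂q is 0, so the Hessian at any point is diag(V_pp, V_qq) = diag(12(3p^2 - 16), 12(-q + 2)).
At (0, 4): H = diag(-192, -24).
Both eigenvalues are negative, so H is negative definite: a local maximum.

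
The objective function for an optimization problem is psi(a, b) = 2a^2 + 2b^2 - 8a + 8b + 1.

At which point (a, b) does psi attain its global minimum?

(2, -2)

psi(a,b) separates as P(a) + Q(b) + 1, so its minimum is min P + min Q + 1.
P'(a) = 4a - 8 vanishes at a ∈ {2}; Q'(b) = 4b + 8 vanishes at b ∈ {-2}.
Local minima of P (where P''>0): P(2)=-8. Local minima of Q: Q(-2)=-8.
So the global minimum of psi is P(2) + Q(-2) + 1 = -8 − 8 + 1 = -15, attained at (2, -2).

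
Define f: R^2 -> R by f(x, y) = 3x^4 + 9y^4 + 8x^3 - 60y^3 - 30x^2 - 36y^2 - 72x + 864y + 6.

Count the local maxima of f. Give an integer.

1

f separates as a function of x plus a function of y, so ∇f=0 decouples.
∂f/∂x = 12(x - 2)(x + 1)(x + 3) = 0 at x ∈ {-3, -1, 2}; ∂f/∂y = 36(y - 4)(y - 3)(y + 2) = 0 at y ∈ {-2, 3, 4}.
The Hessian is diagonal: diag(f_xx, f_yy). Second derivatives: f_xx(-3)=120, f_xx(-1)=-72, f_xx(2)=180; f_yy(-2)=1080, f_yy(3)=-180, f_yy(4)=216.
Local maxima occur where both diagonal entries negative: (-1, 3). Count: 1.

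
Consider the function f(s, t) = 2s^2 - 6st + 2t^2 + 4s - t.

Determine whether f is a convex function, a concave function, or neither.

neither

f is quadratic, so its Hessian is the constant matrix H = [[4, -6], [-6, 4]].
det(H) = -20, tr(H) = 8.
det(H) < 0, so H is indefinite: neither convex nor concave.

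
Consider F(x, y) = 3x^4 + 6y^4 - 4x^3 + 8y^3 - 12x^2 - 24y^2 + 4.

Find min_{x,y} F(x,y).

-92

F(x,y) separates as P(x) + Q(y) + 4, so its minimum is min P + min Q + 4.
P'(x) = 12x(x - 2)(x + 1) vanishes at x ∈ {-1, 0, 2}; Q'(y) = 24y(y - 1)(y + 2) vanishes at y ∈ {-2, 0, 1}.
Local minima of P (where P''>0): P(-1)=-5, P(2)=-32. Local minima of Q: Q(-2)=-64, Q(1)=-10.
So the global minimum of F is P(2) + Q(-2) + 4 = -32 − 64 + 4 = -92, attained at (2, -2).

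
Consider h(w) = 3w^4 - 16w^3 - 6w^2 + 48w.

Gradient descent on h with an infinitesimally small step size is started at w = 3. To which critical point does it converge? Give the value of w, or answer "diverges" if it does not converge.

4

h'(w) = 12(w - 4)(w - 1)(w + 1), so h'(3) = -96.
Gradient descent moves in the -h' direction, i.e. w is increasing.
The nearest critical point in that direction is w = 4, where h'' = 180 > 0 (a local minimum). The iterate converges there.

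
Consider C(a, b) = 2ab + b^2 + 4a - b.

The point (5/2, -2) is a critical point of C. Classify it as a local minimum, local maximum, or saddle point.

The Hessian of C is constant: H = [[0, 2], [2, 2]].
det(H) = 0·2 − 2² = -4.
Since det(H) < 0, H is indefinite and the critical point is a saddle point.

saddle point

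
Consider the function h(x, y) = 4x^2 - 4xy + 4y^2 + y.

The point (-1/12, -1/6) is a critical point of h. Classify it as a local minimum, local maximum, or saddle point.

local minimum

The Hessian of h is constant: H = [[8, -4], [-4, 8]].
det(H) = 8·8 − (-4)² = 48.
det(H) > 0 and tr(H) = 16 > 0, so H is positive definite and the point is a local minimum.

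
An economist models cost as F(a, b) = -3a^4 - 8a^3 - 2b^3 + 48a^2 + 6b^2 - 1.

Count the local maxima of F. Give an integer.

2

F separates as a function of a plus a function of b, so ∇F=0 decouples.
∂F/∂a = -12a(a - 2)(a + 4) = 0 at a ∈ {-4, 0, 2}; ∂F/∂b = -6b(b - 2) = 0 at b ∈ {0, 2}.
The Hessian is diagonal: diag(F_aa, F_bb). Second derivatives: F_aa(-4)=-288, F_aa(0)=96, F_aa(2)=-144; F_bb(0)=12, F_bb(2)=-12.
Local maxima occur where both diagonal entries negative: (-4, 2), (2, 2). Count: 2.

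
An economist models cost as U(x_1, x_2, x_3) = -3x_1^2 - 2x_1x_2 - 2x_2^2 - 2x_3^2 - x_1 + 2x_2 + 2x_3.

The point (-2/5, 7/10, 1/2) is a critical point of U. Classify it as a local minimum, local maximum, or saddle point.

The Hessian is constant: H = [[-6, -2, 0], [-2, -4, 0], [0, 0, -4]].
Leading principal minors: Δ₁ = -6, Δ₂ = 20, Δ₃ = -80.
The minors alternate sign starting negative (−, +, −), so H is negative definite: a local maximum.

local maximum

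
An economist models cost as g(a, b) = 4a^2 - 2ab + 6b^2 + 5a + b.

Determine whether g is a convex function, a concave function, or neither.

g is quadratic, so its Hessian is the constant matrix H = [[8, -2], [-2, 12]].
det(H) = 92, tr(H) = 20.
det(H) > 0 and tr(H) > 0, so H is positive definite everywhere: convex.

convex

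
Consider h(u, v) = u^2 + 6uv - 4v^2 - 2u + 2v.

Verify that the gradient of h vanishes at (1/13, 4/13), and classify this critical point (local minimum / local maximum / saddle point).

∇h = (2u + 6v - 2, 6u - 8v + 2); substituting (1/13, 4/13) gives ∇h = (0, 0), so (1/13, 4/13) is indeed a critical point.
The Hessian of h is constant: H = [[2, 6], [6, -8]].
det(H) = 2·(-8) − 6² = -52.
Since det(H) < 0, H is indefinite and the critical point is a saddle point.

saddle point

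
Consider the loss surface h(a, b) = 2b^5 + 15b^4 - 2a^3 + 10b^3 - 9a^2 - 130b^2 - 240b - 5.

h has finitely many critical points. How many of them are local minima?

h separates as a function of a plus a function of b, so ∇h=0 decouples.
∂h/∂a = -6a(a + 3) = 0 at a ∈ {-3, 0}; ∂h/∂b = 10(b - 2)(b + 1)(b + 3)(b + 4) = 0 at b ∈ {-4, -3, -1, 2}.
The Hessian is diagonal: diag(h_aa, h_bb). Second derivatives: h_aa(-3)=18, h_aa(0)=-18; h_bb(-4)=-180, h_bb(-3)=100, h_bb(-1)=-180, h_bb(2)=900.
Local minima occur where both diagonal entries positive: (-3, -3), (-3, 2). Count: 2.

2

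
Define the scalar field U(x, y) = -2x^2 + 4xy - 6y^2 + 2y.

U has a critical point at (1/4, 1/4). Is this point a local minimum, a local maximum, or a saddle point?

The Hessian of U is constant: H = [[-4, 4], [4, -12]].
det(H) = (-4)·(-12) − 4² = 32.
det(H) > 0 and tr(H) = -16 < 0, so H is negative definite and the point is a local maximum.

local maximum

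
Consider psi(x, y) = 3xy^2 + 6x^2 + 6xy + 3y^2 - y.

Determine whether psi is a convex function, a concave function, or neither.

neither

The term 3xy^2 is cubic, so the Hessian is not constant.
∂²psi/∂y² = 6x + 6, which takes both signs as x varies (negative for sufficiently negative x). A diagonal entry of the Hessian changing sign means the Hessian is neither positive- nor negative-semidefinite on all of R^2.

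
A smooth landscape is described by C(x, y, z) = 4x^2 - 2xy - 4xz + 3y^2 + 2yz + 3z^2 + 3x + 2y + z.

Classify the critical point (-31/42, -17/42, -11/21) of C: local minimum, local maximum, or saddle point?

The Hessian is constant: H = [[8, -2, -4], [-2, 6, 2], [-4, 2, 6]].
Leading principal minors: Δ₁ = 8, Δ₂ = 44, Δ₃ = 168.
All leading minors are positive, so H is positive definite: a local minimum.

local minimum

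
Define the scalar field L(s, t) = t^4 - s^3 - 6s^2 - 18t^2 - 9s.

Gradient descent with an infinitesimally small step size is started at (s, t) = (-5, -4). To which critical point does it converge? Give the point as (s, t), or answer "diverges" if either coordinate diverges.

L is separable, so gradient descent decouples: s follows -∂L/∂s, t follows -∂L/∂t.
∂L/∂s = -3(s + 1)(s + 3); at s=-5 this is -24, so s increases.
∂L/∂t = 4t(t - 3)(t + 3); at t=-4 this is -112, so t increases.
s converges to its nearest critical value -3 (a local min of the s-part); t converges to -3. The iterate converges to (-3, -3).

(-3, -3)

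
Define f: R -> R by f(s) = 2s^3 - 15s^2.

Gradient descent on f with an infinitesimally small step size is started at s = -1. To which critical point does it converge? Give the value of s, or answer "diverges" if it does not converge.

diverges

f'(s) = 6s(s - 5), so f'(-1) = 36.
Gradient descent moves in the -f' direction, i.e. s is decreasing.
There is no critical point below s=-1, and f' keeps the same sign, so the iterate runs off to −∞.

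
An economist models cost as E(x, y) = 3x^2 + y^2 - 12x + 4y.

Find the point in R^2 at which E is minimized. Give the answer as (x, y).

(2, -2)

E(x,y) separates as P(x) + Q(y), so its minimum is min P + min Q.
P'(x) = 6x - 12 vanishes at x ∈ {2}; Q'(y) = 2y + 4 vanishes at y ∈ {-2}.
Local minima of P (where P''>0): P(2)=-12. Local minima of Q: Q(-2)=-4.
So the global minimum of E is P(2) + Q(-2) = -12 − 4 = -16, attained at (2, -2).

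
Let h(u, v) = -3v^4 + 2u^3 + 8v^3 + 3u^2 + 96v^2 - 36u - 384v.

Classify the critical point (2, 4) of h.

saddle point

The mixed partial ∂²h/∂u∂v is 0, so the Hessian at any point is diag(h_uu, h_vv) = diag(6(2u + 1), 12(-3v^2 + 4v + 16)).
At (2, 4): H = diag(30, -192).
The eigenvalues have opposite signs, so H is indefinite: a saddle point.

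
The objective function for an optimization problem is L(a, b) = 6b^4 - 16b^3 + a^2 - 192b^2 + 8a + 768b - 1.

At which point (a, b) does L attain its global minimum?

L(a,b) separates as P(a) + Q(b) − 1, so its minimum is min P + min Q − 1.
P'(a) = 2a + 8 vanishes at a ∈ {-4}; Q'(b) = 24(b - 4)(b - 2)(b + 4) vanishes at b ∈ {-4, 2, 4}.
Local minima of P (where P''>0): P(-4)=-16. Local minima of Q: Q(-4)=-3584, Q(4)=512.
So the global minimum of L is P(-4) + Q(-4) − 1 = -16 − 3584 − 1 = -3601, attained at (-4, -4).

(-4, -4)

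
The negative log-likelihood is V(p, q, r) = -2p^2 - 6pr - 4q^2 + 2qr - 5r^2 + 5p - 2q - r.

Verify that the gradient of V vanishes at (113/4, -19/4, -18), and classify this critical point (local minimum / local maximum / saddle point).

∇V = (-4p - 6r + 5, -8q + 2r - 2, -6p + 2q - 10r - 1); substituting (113/4, -19/4, -18) gives ∇V = (0, 0, 0), so (113/4, -19/4, -18) is indeed a critical point.
The Hessian is constant: H = [[-4, 0, -6], [0, -8, 2], [-6, 2, -10]].
Leading principal minors: Δ₁ = -4, Δ₂ = 32, Δ₃ = -16.
The minors alternate sign starting negative (−, +, −), so H is negative definite: a local maximum.

local maximum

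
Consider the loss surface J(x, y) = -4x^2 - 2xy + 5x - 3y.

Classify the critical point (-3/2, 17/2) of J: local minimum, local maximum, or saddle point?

The Hessian of J is constant: H = [[-8, -2], [-2, 0]].
det(H) = (-8)·0 − (-2)² = -4.
Since det(H) < 0, H is indefinite and the critical point is a saddle point.

saddle point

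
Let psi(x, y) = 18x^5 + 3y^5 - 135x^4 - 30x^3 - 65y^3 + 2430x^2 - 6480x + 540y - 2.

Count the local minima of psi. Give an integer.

4

psi separates as a function of x plus a function of y, so ∇psi=0 decouples.
∂psi/∂x = 90(x - 4)(x - 3)(x - 2)(x + 3) = 0 at x ∈ {-3, 2, 3, 4}; ∂psi/∂y = 15(y - 3)(y - 2)(y + 2)(y + 3) = 0 at y ∈ {-3, -2, 2, 3}.
The Hessian is diagonal: diag(psi_xx, psi_yy). Second derivatives: psi_xx(-3)=-18900, psi_xx(2)=900, psi_xx(3)=-540, psi_xx(4)=1260; psi_yy(-3)=-450, psi_yy(-2)=300, psi_yy(2)=-300, psi_yy(3)=450.
Local minima occur where both diagonal entries positive: (2, -2), (2, 3), (4, -2), (4, 3). Count: 4.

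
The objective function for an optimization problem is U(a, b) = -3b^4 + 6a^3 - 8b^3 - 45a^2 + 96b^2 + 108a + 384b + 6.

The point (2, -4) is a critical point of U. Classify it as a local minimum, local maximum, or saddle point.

The mixed partial ∂²U/∂a∂b is 0, so the Hessian at any point is diag(U_aa, U_bb) = diag(18(2a - 5), 12(-3b^2 - 4b + 16)).
At (2, -4): H = diag(-18, -192).
Both eigenvalues are negative, so H is negative definite: a local maximum.

local maximum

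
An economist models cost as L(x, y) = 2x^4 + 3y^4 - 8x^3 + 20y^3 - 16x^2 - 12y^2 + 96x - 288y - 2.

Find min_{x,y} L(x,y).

-578

L(x,y) separates as P(x) + Q(y) − 2, so its minimum is min P + min Q − 2.
P'(x) = 8(x - 3)(x - 2)(x + 2) vanishes at x ∈ {-2, 2, 3}; Q'(y) = 12(y - 2)(y + 3)(y + 4) vanishes at y ∈ {-4, -3, 2}.
Local minima of P (where P''>0): P(-2)=-160, P(3)=90. Local minima of Q: Q(-4)=448, Q(2)=-416.
So the global minimum of L is P(-2) + Q(2) − 2 = -160 − 416 − 2 = -578, attained at (-2, 2).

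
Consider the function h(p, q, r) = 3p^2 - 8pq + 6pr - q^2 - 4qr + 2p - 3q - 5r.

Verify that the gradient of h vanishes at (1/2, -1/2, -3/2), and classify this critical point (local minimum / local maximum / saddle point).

∇h = (6p - 8q + 6r + 2, -8p - 2q - 4r - 3, 6p - 4q - 5); substituting (1/2, -1/2, -3/2) gives ∇h = (0, 0, 0), so (1/2, -1/2, -3/2) is indeed a critical point.
The Hessian is constant: H = [[6, -8, 6], [-8, -2, -4], [6, -4, 0]].
Leading principal minors: Δ₁ = 6, Δ₂ = -76, Δ₃ = 360.
The minors fit neither the all-positive nor the alternating-sign pattern, so H is indefinite: a saddle point.

saddle point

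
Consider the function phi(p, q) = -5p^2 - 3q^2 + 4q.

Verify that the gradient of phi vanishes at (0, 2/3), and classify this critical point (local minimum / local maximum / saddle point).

local maximum

∇phi = (-10p, -6q + 4); substituting (0, 2/3) gives ∇phi = (0, 0), so (0, 2/3) is indeed a critical point.
The Hessian of phi is constant: H = [[-10, 0], [0, -6]].
det(H) = (-10)·(-6) − 0² = 60.
det(H) > 0 and tr(H) = -16 < 0, so H is negative definite and the point is a local maximum.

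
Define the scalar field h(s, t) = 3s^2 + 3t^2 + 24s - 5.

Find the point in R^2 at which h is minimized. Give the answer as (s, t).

h(s,t) separates as P(s) + Q(t) − 5, so its minimum is min P + min Q − 5.
P'(s) = 6s + 24 vanishes at s ∈ {-4}; Q'(t) = 6t vanishes at t ∈ {0}.
Local minima of P (where P''>0): P(-4)=-48. Local minima of Q: Q(0)=0.
So the global minimum of h is P(-4) + Q(0) − 5 = -48 + 0 − 5 = -53, attained at (-4, 0).

(-4, 0)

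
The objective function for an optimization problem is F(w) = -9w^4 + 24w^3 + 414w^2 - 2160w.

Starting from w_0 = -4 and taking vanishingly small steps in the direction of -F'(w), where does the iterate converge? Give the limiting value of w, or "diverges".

F'(w) = -36(w - 4)(w - 3)(w + 5), so F'(-4) = -2016.
Gradient descent moves in the -F' direction, i.e. w is increasing.
The nearest critical point in that direction is w = 3, where F'' = 288 > 0 (a local minimum). The iterate converges there.

3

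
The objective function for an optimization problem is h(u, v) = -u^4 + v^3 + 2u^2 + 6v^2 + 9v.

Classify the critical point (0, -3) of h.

The mixed partial ∂²h/∂u∂v is 0, so the Hessian at any point is diag(h_uu, h_vv) = diag(4(-3u^2 + 1), 6(v + 2)).
At (0, -3): H = diag(4, -6).
The eigenvalues have opposite signs, so H is indefinite: a saddle point.

saddle point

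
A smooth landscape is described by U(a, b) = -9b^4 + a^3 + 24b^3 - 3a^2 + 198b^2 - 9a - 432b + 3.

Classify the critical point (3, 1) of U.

The mixed partial ∂²U/∂a∂b is 0, so the Hessian at any point is diag(U_aa, U_bb) = diag(6(a - 1), 36(-3b^2 + 4b + 11)).
At (3, 1): H = diag(12, 432).
Both eigenvalues are positive, so H is positive definite: a local minimum.

local minimum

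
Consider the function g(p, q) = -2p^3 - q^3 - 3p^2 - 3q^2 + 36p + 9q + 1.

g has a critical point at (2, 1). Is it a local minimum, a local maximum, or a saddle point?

local maximum

The mixed partial ∂²g/∂p∂q is 0, so the Hessian at any point is diag(g_pp, g_qq) = diag(-6(2p + 1), -6(q + 1)).
At (2, 1): H = diag(-30, -12).
Both eigenvalues are negative, so H is negative definite: a local maximum.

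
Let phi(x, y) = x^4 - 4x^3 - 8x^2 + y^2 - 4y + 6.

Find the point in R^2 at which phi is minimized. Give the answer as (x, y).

(4, 2)

phi(x,y) separates as P(x) + Q(y) + 6, so its minimum is min P + min Q + 6.
P'(x) = 4x(x - 4)(x + 1) vanishes at x ∈ {-1, 0, 4}; Q'(y) = 2y - 4 vanishes at y ∈ {2}.
Local minima of P (where P''>0): P(-1)=-3, P(4)=-128. Local minima of Q: Q(2)=-4.
So the global minimum of phi is P(4) + Q(2) + 6 = -128 − 4 + 6 = -126, attained at (4, 2).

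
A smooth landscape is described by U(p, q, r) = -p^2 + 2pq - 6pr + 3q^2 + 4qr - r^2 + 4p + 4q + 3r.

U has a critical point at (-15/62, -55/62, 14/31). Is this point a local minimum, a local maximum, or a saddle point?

saddle point

The Hessian is constant: H = [[-2, 2, -6], [2, 6, 4], [-6, 4, -2]].
Leading principal minors: Δ₁ = -2, Δ₂ = -16, Δ₃ = -248.
The minors fit neither the all-positive nor the alternating-sign pattern, so H is indefinite: a saddle point.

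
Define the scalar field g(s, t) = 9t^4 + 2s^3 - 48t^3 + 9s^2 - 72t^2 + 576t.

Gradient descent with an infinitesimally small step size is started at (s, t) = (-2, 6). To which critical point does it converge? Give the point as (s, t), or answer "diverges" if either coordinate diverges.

g is separable, so gradient descent decouples: s follows -∂g/∂s, t follows -∂g/∂t.
∂g/∂s = 6s(s + 3); at s=-2 this is -12, so s increases.
∂g/∂t = 36(t - 4)(t - 2)(t + 2); at t=6 this is 2304, so t decreases.
s converges to its nearest critical value 0 (a local min of the s-part); t converges to 4. The iterate converges to (0, 4).

(0, 4)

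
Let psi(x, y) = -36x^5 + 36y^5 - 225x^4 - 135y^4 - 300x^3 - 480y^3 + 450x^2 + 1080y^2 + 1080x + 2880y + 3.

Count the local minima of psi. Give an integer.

4

psi separates as a function of x plus a function of y, so ∇psi=0 decouples.
∂psi/∂x = -180(x - 1)(x + 1)(x + 2)(x + 3) = 0 at x ∈ {-3, -2, -1, 1}; ∂psi/∂y = 180(y - 4)(y - 2)(y + 1)(y + 2) = 0 at y ∈ {-2, -1, 2, 4}.
The Hessian is diagonal: diag(psi_xx, psi_yy). Second derivatives: psi_xx(-3)=1440, psi_xx(-2)=-540, psi_xx(-1)=720, psi_xx(1)=-4320; psi_yy(-2)=-4320, psi_yy(-1)=2700, psi_yy(2)=-4320, psi_yy(4)=10800.
Local minima occur where both diagonal entries positive: (-3, -1), (-3, 4), (-1, -1), (-1, 4). Count: 4.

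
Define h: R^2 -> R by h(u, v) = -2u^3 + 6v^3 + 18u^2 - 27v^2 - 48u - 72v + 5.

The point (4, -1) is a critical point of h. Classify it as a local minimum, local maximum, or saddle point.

local maximum

The mixed partial ∂²h/∂u∂v is 0, so the Hessian at any point is diag(h_uu, h_vv) = diag(12(-u + 3), 18(2v - 3)).
At (4, -1): H = diag(-12, -90).
Both eigenvalues are negative, so H is negative definite: a local maximum.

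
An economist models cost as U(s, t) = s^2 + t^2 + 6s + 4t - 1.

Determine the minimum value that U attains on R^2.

-14

U(s,t) separates as P(s) + Q(t) − 1, so its minimum is min P + min Q − 1.
P'(s) = 2s + 6 vanishes at s ∈ {-3}; Q'(t) = 2(t + 2) vanishes at t ∈ {-2}.
Local minima of P (where P''>0): P(-3)=-9. Local minima of Q: Q(-2)=-4.
So the global minimum of U is P(-3) + Q(-2) − 1 = -9 − 4 − 1 = -14, attained at (-3, -2).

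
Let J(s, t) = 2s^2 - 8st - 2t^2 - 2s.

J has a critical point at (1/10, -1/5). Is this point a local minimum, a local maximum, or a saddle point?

The Hessian of J is constant: H = [[4, -8], [-8, -4]].
det(H) = 4·(-4) − (-8)² = -80.
Since det(H) < 0, H is indefinite and the critical point is a saddle point.

saddle point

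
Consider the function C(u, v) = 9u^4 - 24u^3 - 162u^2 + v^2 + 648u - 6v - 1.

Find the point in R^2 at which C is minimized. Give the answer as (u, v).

C(u,v) separates as P(u) + Q(v) − 1, so its minimum is min P + min Q − 1.
P'(u) = 36(u - 3)(u - 2)(u + 3) vanishes at u ∈ {-3, 2, 3}; Q'(v) = 2v - 6 vanishes at v ∈ {3}.
Local minima of P (where P''>0): P(-3)=-2025, P(3)=567. Local minima of Q: Q(3)=-9.
So the global minimum of C is P(-3) + Q(3) − 1 = -2025 − 9 − 1 = -2035, attained at (-3, 3).

(-3, 3)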